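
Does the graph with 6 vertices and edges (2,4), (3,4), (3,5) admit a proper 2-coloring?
Yes. Partition: {1, 2, 3, 6}, {4, 5}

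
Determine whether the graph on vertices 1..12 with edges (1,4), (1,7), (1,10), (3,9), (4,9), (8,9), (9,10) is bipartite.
Yes. Partition: {1, 2, 5, 6, 9, 11, 12}, {3, 4, 7, 8, 10}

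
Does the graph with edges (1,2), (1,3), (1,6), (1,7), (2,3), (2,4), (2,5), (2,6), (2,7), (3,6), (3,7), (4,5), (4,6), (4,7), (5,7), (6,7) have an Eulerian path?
Yes (the graph is connected and exactly 2 vertices have odd degree: {5, 6}; any Eulerian path must start and end at those)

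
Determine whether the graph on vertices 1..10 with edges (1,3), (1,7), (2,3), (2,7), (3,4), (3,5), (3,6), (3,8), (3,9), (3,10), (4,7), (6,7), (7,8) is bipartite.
Yes. Partition: {1, 2, 4, 5, 6, 8, 9, 10}, {3, 7}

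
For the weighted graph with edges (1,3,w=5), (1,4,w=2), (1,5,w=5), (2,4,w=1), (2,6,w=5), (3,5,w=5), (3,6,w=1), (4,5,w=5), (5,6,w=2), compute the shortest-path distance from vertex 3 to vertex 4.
7 (path: 3 -> 1 -> 4; weights 5 + 2 = 7)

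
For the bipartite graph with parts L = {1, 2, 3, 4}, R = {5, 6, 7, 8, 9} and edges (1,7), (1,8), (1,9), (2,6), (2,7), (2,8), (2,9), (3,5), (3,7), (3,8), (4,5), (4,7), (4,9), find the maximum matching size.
4 (matching: (1,9), (2,6), (3,8), (4,7); upper bound min(|L|,|R|) = min(4,5) = 4)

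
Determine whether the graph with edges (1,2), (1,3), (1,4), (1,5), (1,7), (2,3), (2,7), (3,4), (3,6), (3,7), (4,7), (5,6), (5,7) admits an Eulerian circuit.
No (6 vertices have odd degree: {1, 2, 3, 4, 5, 7}; Eulerian circuit requires 0)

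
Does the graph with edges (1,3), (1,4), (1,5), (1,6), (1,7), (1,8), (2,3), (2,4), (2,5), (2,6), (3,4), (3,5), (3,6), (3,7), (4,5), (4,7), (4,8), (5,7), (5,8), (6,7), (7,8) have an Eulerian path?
Yes — and in fact it has an Eulerian circuit (the graph is connected and all 8 vertices have even degree)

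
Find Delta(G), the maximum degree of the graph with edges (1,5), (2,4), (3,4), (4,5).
3 (attained at vertex 4)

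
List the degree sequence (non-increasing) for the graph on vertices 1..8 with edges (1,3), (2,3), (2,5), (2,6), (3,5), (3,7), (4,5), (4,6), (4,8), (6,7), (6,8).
[4, 4, 3, 3, 3, 2, 2, 1] (degrees: deg(1)=1, deg(2)=3, deg(3)=4, deg(4)=3, deg(5)=3, deg(6)=4, deg(7)=2, deg(8)=2)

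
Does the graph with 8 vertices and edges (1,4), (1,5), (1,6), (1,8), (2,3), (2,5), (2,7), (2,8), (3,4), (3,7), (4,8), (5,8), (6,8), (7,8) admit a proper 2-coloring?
No (odd cycle of length 3: 8 -> 1 -> 4 -> 8)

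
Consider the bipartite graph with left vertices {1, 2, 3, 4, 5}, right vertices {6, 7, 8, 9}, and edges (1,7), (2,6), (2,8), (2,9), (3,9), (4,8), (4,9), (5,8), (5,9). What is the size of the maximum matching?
4 (matching: (1,7), (2,6), (3,9), (4,8); upper bound min(|L|,|R|) = min(5,4) = 4)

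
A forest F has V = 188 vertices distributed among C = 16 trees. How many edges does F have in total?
172 (Each of the 16 component trees on V_i vertices has V_i - 1 edges; summing gives V - C = 188 - 16 = 172)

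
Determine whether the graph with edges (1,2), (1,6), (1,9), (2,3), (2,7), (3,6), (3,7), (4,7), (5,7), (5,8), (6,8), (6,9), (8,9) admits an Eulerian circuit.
No (6 vertices have odd degree: {1, 2, 3, 4, 8, 9}; Eulerian circuit requires 0)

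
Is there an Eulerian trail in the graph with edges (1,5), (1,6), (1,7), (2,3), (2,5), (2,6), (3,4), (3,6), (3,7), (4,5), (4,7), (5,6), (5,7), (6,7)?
No (6 vertices have odd degree: {1, 2, 4, 5, 6, 7}; Eulerian path requires 0 or 2)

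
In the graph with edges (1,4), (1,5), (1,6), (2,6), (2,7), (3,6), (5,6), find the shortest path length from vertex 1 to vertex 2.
2 (path: 1 -> 6 -> 2, 2 edges)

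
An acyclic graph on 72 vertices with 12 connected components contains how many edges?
60 (Each of the 12 component trees on V_i vertices has V_i - 1 edges; summing gives V - C = 72 - 12 = 60)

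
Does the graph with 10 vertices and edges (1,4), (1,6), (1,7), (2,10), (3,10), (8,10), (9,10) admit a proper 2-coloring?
Yes. Partition: {1, 2, 3, 5, 8, 9}, {4, 6, 7, 10}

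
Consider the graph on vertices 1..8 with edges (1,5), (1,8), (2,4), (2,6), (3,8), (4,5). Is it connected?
No, it has 2 components: {1, 2, 3, 4, 5, 6, 8}, {7}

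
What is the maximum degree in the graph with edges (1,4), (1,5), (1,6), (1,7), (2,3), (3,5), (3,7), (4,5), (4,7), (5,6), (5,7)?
5 (attained at vertex 5)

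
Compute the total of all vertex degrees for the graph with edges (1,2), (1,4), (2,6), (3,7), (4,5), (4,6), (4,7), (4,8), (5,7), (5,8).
20 (handshake: sum of degrees = 2|E| = 2 x 10 = 20)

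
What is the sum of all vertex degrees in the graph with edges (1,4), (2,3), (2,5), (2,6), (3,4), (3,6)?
12 (handshake: sum of degrees = 2|E| = 2 x 6 = 12)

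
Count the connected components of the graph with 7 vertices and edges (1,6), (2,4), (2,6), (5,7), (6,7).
2 (components: {1, 2, 4, 5, 6, 7}, {3})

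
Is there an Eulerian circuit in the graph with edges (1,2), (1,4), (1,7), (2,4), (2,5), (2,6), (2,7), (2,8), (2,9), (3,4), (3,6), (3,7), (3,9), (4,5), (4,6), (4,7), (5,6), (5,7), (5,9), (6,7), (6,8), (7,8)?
No (6 vertices have odd degree: {1, 2, 5, 7, 8, 9}; Eulerian circuit requires 0)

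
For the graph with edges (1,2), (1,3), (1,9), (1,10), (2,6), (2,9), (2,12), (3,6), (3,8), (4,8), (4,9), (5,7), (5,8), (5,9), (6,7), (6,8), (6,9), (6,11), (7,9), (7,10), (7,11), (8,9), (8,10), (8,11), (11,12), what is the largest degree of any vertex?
7 (attained at vertices 8, 9)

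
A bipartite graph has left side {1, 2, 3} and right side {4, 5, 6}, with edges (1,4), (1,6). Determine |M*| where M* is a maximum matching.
1 (matching: (1,6); upper bound min(|L|,|R|) = min(3,3) = 3)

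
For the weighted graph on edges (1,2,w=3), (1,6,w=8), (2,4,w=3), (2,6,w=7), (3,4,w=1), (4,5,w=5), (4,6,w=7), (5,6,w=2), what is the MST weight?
14 (MST edges: (1,2,w=3), (2,4,w=3), (3,4,w=1), (4,5,w=5), (5,6,w=2); sum of weights 3 + 3 + 1 + 5 + 2 = 14)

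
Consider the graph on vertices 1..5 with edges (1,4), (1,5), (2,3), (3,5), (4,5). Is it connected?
Yes (BFS from 1 visits [1, 4, 5, 3, 2] — all 5 vertices reached)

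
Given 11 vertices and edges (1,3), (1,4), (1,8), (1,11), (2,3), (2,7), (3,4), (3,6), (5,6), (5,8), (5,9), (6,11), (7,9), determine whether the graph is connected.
No, it has 2 components: {1, 2, 3, 4, 5, 6, 7, 8, 9, 11}, {10}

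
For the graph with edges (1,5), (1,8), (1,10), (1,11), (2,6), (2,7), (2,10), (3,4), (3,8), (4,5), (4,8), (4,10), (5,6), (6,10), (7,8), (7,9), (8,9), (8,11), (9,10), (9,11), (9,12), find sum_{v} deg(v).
42 (handshake: sum of degrees = 2|E| = 2 x 21 = 42)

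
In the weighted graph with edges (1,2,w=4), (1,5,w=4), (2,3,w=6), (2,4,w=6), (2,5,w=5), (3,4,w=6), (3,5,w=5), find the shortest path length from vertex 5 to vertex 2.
5 (path: 5 -> 2; weights 5 = 5)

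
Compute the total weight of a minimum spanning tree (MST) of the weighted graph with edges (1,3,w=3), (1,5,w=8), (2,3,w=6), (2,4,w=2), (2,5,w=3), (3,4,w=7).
14 (MST edges: (1,3,w=3), (2,3,w=6), (2,4,w=2), (2,5,w=3); sum of weights 3 + 6 + 2 + 3 = 14)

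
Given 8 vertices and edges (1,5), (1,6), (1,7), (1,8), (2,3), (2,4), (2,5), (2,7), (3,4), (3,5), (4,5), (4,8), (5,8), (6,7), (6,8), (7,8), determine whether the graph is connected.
Yes (BFS from 1 visits [1, 5, 6, 7, 8, 2, 3, 4] — all 8 vertices reached)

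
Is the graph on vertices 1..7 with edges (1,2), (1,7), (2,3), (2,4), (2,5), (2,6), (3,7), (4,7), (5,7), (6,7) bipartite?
Yes. Partition: {1, 3, 4, 5, 6}, {2, 7}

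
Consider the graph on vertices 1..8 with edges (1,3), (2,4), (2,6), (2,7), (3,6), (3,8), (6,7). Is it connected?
No, it has 2 components: {1, 2, 3, 4, 6, 7, 8}, {5}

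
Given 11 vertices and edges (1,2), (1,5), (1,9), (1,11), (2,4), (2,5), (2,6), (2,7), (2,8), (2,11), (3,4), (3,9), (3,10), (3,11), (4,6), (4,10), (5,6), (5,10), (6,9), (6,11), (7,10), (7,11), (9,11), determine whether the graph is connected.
Yes (BFS from 1 visits [1, 2, 5, 9, 11, 4, 6, 7, 8, 10, 3] — all 11 vertices reached)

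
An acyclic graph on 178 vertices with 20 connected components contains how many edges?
158 (Each of the 20 component trees on V_i vertices has V_i - 1 edges; summing gives V - C = 178 - 20 = 158)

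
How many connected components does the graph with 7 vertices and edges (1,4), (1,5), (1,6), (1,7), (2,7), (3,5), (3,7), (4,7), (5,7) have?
1 (components: {1, 2, 3, 4, 5, 6, 7})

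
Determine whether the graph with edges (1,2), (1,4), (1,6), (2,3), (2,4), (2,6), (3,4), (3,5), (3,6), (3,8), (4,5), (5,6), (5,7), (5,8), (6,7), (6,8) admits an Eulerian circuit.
No (4 vertices have odd degree: {1, 3, 5, 8}; Eulerian circuit requires 0)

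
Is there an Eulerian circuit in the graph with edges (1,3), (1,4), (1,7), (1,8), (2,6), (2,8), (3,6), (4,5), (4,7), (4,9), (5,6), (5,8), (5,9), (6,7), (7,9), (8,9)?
Yes (the graph is connected and all 9 vertices have even degree)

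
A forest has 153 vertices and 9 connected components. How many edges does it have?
144 (Each of the 9 component trees on V_i vertices has V_i - 1 edges; summing gives V - C = 153 - 9 = 144)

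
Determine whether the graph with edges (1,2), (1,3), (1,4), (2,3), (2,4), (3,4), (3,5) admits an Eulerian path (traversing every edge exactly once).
No (4 vertices have odd degree: {1, 2, 4, 5}; Eulerian path requires 0 or 2)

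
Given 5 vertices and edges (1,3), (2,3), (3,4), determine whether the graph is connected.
No, it has 2 components: {1, 2, 3, 4}, {5}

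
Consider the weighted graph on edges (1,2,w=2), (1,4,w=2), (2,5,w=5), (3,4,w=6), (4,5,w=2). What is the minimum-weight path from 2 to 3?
10 (path: 2 -> 1 -> 4 -> 3; weights 2 + 2 + 6 = 10)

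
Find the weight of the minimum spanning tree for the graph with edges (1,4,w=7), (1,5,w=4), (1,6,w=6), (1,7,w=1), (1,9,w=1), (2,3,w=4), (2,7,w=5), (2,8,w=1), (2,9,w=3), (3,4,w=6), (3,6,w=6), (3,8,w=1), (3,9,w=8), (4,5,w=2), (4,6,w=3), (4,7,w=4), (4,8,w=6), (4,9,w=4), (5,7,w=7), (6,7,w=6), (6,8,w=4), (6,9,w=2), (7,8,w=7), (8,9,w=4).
14 (MST edges: (1,7,w=1), (1,9,w=1), (2,8,w=1), (2,9,w=3), (3,8,w=1), (4,5,w=2), (4,6,w=3), (6,9,w=2); sum of weights 1 + 1 + 1 + 3 + 1 + 2 + 3 + 2 = 14)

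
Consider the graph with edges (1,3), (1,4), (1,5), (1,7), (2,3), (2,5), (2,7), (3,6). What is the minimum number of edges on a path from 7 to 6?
3 (path: 7 -> 1 -> 3 -> 6, 3 edges)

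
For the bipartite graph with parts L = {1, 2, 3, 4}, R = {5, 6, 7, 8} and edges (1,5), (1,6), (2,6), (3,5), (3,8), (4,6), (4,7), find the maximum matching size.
4 (matching: (1,5), (2,6), (3,8), (4,7); upper bound min(|L|,|R|) = min(4,4) = 4)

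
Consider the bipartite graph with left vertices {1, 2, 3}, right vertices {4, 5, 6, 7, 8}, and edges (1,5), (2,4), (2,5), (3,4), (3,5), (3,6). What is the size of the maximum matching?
3 (matching: (1,5), (2,4), (3,6); upper bound min(|L|,|R|) = min(3,5) = 3)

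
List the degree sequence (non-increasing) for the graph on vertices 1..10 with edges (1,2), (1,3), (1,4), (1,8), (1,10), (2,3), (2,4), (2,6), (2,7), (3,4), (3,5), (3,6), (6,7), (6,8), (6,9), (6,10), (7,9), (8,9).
[6, 5, 5, 5, 3, 3, 3, 3, 2, 1] (degrees: deg(1)=5, deg(2)=5, deg(3)=5, deg(4)=3, deg(5)=1, deg(6)=6, deg(7)=3, deg(8)=3, deg(9)=3, deg(10)=2)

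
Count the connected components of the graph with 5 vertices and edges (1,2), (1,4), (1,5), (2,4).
2 (components: {1, 2, 4, 5}, {3})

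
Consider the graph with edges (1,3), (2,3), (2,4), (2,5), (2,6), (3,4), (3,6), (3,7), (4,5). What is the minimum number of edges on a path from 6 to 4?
2 (path: 6 -> 3 -> 4, 2 edges)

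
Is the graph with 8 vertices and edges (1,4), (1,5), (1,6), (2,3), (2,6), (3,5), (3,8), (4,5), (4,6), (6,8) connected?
No, it has 2 components: {1, 2, 3, 4, 5, 6, 8}, {7}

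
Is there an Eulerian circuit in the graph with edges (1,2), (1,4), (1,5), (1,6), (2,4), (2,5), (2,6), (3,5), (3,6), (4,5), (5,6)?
No (2 vertices have odd degree: {4, 5}; Eulerian circuit requires 0)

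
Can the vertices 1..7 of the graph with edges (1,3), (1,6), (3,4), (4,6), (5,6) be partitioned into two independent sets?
Yes. Partition: {1, 2, 4, 5, 7}, {3, 6}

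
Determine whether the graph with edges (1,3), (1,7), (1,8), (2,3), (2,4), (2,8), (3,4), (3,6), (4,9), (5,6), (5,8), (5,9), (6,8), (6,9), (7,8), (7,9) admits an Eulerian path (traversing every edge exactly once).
No (6 vertices have odd degree: {1, 2, 4, 5, 7, 8}; Eulerian path requires 0 or 2)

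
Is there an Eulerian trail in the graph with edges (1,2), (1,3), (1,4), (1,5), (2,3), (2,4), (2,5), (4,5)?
Yes (the graph is connected and exactly 2 vertices have odd degree: {4, 5}; any Eulerian path must start and end at those)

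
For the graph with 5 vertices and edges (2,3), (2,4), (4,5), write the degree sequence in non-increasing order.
[2, 2, 1, 1, 0] (degrees: deg(1)=0, deg(2)=2, deg(3)=1, deg(4)=2, deg(5)=1)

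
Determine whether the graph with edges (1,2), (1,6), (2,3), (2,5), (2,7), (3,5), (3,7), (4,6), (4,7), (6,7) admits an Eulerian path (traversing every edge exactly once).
Yes (the graph is connected and exactly 2 vertices have odd degree: {3, 6}; any Eulerian path must start and end at those)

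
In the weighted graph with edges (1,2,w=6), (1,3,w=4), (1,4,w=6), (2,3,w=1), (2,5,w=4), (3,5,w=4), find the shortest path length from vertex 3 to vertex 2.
1 (path: 3 -> 2; weights 1 = 1)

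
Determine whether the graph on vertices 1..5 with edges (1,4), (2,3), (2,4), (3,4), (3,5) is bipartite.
No (odd cycle of length 3: 2 -> 4 -> 3 -> 2)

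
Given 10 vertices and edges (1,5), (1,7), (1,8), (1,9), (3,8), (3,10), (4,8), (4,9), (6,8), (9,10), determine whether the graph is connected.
No, it has 2 components: {1, 3, 4, 5, 6, 7, 8, 9, 10}, {2}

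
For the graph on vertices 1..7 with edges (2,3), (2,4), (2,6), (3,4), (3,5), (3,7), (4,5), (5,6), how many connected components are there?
2 (components: {1}, {2, 3, 4, 5, 6, 7})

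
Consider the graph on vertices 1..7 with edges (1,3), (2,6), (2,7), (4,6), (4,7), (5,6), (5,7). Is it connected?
No, it has 2 components: {1, 3}, {2, 4, 5, 6, 7}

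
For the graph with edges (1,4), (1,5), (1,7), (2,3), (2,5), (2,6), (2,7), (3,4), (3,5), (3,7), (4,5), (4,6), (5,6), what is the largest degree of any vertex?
5 (attained at vertex 5)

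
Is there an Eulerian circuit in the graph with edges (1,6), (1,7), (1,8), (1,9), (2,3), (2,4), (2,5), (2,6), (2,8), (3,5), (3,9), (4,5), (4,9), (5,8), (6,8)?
No (6 vertices have odd degree: {2, 3, 4, 6, 7, 9}; Eulerian circuit requires 0)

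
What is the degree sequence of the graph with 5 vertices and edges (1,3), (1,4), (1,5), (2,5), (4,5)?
[3, 3, 2, 1, 1] (degrees: deg(1)=3, deg(2)=1, deg(3)=1, deg(4)=2, deg(5)=3)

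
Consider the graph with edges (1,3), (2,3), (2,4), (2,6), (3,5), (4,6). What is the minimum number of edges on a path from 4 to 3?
2 (path: 4 -> 2 -> 3, 2 edges)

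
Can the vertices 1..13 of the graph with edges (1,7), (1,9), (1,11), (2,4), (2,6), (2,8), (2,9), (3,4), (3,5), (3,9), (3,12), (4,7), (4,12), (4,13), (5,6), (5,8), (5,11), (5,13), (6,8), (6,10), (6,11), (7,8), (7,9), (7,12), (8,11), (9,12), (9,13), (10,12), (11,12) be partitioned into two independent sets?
No (odd cycle of length 3: 7 -> 1 -> 9 -> 7)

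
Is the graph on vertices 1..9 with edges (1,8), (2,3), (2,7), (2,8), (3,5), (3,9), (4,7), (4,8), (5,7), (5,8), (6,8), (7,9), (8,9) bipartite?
Yes. Partition: {1, 2, 4, 5, 6, 9}, {3, 7, 8}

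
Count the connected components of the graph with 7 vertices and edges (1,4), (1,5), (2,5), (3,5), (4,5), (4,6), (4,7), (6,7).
1 (components: {1, 2, 3, 4, 5, 6, 7})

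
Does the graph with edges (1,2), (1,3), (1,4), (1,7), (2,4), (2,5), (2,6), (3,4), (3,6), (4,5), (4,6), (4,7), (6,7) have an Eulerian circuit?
No (2 vertices have odd degree: {3, 7}; Eulerian circuit requires 0)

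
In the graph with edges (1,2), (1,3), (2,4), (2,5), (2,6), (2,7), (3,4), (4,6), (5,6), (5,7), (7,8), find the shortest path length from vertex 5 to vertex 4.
2 (path: 5 -> 2 -> 4, 2 edges)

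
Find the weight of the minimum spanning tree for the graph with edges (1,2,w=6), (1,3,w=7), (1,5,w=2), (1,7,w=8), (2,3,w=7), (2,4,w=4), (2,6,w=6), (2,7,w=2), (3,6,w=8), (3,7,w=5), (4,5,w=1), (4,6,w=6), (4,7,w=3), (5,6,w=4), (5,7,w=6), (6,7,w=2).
15 (MST edges: (1,5,w=2), (2,7,w=2), (3,7,w=5), (4,5,w=1), (4,7,w=3), (6,7,w=2); sum of weights 2 + 2 + 5 + 1 + 3 + 2 = 15)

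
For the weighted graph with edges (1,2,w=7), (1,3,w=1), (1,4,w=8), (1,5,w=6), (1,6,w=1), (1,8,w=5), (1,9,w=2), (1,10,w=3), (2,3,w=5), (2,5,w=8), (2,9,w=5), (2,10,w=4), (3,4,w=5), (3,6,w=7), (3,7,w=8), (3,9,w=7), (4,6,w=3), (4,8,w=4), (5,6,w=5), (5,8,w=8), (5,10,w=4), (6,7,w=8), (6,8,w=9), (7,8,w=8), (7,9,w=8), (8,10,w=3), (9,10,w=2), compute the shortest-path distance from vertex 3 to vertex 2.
5 (path: 3 -> 2; weights 5 = 5)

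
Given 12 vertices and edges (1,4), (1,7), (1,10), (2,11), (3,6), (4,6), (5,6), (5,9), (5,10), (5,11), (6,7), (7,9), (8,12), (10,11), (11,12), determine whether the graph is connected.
Yes (BFS from 1 visits [1, 4, 7, 10, 6, 9, 5, 11, 3, 2, 12, 8] — all 12 vertices reached)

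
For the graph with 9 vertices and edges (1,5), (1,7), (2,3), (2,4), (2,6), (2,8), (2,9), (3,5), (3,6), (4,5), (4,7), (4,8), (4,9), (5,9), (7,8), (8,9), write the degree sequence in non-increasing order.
[5, 5, 4, 4, 4, 3, 3, 2, 2] (degrees: deg(1)=2, deg(2)=5, deg(3)=3, deg(4)=5, deg(5)=4, deg(6)=2, deg(7)=3, deg(8)=4, deg(9)=4)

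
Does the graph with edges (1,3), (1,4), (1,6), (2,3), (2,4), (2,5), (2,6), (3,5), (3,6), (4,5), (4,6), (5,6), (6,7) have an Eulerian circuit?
No (2 vertices have odd degree: {1, 7}; Eulerian circuit requires 0)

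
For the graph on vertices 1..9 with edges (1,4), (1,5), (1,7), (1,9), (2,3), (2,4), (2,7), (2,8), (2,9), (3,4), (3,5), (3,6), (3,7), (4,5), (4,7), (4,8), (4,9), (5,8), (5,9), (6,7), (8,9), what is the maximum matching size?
4 (matching: (2,3), (4,9), (5,8), (6,7); upper bound floor(n/2) = floor(9/2) = 4)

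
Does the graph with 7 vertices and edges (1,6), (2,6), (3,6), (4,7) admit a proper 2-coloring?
Yes. Partition: {1, 2, 3, 4, 5}, {6, 7}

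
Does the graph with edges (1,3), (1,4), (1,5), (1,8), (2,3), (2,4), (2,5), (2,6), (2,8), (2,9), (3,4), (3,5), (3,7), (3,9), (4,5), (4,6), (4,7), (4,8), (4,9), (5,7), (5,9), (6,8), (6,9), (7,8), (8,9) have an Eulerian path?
Yes — and in fact it has an Eulerian circuit (the graph is connected and all 9 vertices have even degree)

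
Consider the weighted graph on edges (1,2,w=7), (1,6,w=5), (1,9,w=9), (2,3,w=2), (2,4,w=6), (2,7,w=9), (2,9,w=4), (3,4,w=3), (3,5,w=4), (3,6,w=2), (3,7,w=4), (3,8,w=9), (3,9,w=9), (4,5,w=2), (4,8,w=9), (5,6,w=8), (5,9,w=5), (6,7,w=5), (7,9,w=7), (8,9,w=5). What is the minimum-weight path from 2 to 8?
9 (path: 2 -> 9 -> 8; weights 4 + 5 = 9)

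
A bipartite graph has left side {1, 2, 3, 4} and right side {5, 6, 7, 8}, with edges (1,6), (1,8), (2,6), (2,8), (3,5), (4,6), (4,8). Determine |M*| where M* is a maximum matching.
3 (matching: (1,8), (2,6), (3,5); upper bound min(|L|,|R|) = min(4,4) = 4)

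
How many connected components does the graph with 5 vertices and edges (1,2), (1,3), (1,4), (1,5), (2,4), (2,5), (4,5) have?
1 (components: {1, 2, 3, 4, 5})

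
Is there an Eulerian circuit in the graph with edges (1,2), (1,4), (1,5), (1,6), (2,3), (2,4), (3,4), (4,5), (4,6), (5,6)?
No (4 vertices have odd degree: {2, 4, 5, 6}; Eulerian circuit requires 0)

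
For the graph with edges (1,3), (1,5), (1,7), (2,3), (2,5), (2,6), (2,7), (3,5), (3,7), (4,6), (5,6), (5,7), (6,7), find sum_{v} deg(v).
26 (handshake: sum of degrees = 2|E| = 2 x 13 = 26)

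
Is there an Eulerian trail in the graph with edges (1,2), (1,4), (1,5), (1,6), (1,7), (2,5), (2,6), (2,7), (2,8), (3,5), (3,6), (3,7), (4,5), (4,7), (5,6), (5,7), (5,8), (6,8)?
No (8 vertices have odd degree: {1, 2, 3, 4, 5, 6, 7, 8}; Eulerian path requires 0 or 2)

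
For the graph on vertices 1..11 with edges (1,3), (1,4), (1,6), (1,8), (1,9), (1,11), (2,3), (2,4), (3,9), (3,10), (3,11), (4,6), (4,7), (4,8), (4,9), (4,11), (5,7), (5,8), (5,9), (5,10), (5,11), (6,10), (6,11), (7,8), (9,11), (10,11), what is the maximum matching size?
5 (matching: (1,9), (3,11), (4,6), (5,10), (7,8); upper bound floor(n/2) = floor(11/2) = 5)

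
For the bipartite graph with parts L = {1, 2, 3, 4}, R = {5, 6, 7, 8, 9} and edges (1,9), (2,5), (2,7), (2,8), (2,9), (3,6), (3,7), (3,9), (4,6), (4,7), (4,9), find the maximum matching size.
4 (matching: (1,9), (2,8), (3,7), (4,6); upper bound min(|L|,|R|) = min(4,5) = 4)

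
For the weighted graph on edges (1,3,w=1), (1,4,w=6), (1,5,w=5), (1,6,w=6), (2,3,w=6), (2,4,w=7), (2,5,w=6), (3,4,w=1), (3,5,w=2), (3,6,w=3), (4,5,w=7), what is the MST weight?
13 (MST edges: (1,3,w=1), (2,5,w=6), (3,4,w=1), (3,5,w=2), (3,6,w=3); sum of weights 1 + 6 + 1 + 2 + 3 = 13)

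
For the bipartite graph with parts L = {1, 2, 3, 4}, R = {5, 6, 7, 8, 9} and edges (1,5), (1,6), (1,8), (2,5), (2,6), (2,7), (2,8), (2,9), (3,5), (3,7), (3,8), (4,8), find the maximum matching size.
4 (matching: (1,6), (2,9), (3,7), (4,8); upper bound min(|L|,|R|) = min(4,5) = 4)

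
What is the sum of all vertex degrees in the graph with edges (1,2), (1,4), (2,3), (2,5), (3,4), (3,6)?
12 (handshake: sum of degrees = 2|E| = 2 x 6 = 12)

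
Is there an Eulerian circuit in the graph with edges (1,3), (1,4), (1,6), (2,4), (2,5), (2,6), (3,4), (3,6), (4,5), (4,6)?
No (4 vertices have odd degree: {1, 2, 3, 4}; Eulerian circuit requires 0)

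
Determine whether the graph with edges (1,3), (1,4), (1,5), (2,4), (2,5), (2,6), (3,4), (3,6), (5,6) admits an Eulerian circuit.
No (6 vertices have odd degree: {1, 2, 3, 4, 5, 6}; Eulerian circuit requires 0)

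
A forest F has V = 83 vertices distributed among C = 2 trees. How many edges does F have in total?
81 (Each of the 2 component trees on V_i vertices has V_i - 1 edges; summing gives V - C = 83 - 2 = 81)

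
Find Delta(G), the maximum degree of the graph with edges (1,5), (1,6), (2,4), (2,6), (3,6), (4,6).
4 (attained at vertex 6)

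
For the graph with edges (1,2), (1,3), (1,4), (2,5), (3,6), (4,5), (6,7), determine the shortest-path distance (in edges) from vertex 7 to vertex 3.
2 (path: 7 -> 6 -> 3, 2 edges)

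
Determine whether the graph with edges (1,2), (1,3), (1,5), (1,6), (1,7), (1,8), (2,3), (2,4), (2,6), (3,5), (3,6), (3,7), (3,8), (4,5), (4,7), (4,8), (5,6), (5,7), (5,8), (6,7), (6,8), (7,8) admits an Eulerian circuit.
Yes (the graph is connected and all 8 vertices have even degree)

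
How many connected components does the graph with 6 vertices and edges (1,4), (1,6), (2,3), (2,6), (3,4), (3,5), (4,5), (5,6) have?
1 (components: {1, 2, 3, 4, 5, 6})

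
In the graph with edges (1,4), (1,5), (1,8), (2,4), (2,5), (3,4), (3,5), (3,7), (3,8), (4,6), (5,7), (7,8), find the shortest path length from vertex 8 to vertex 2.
3 (path: 8 -> 3 -> 4 -> 2, 3 edges)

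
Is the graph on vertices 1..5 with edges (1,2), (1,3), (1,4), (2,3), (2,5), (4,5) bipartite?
No (odd cycle of length 3: 3 -> 1 -> 2 -> 3)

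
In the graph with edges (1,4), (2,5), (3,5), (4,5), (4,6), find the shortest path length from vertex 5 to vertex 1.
2 (path: 5 -> 4 -> 1, 2 edges)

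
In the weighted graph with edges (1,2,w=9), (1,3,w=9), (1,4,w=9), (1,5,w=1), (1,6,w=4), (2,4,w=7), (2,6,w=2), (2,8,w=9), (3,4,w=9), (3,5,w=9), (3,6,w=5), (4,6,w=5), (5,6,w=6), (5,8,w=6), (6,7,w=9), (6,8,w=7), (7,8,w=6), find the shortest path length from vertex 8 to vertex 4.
12 (path: 8 -> 6 -> 4; weights 7 + 5 = 12)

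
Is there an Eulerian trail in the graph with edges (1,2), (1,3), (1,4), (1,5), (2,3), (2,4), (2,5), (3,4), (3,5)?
Yes (the graph is connected and exactly 2 vertices have odd degree: {4, 5}; any Eulerian path must start and end at those)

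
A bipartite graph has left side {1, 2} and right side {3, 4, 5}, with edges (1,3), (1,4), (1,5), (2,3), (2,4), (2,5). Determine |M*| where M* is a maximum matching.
2 (matching: (1,5), (2,4); upper bound min(|L|,|R|) = min(2,3) = 2)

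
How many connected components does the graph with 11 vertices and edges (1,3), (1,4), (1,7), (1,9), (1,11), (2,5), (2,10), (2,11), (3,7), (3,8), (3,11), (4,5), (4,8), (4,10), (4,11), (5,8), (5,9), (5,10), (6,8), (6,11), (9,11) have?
1 (components: {1, 2, 3, 4, 5, 6, 7, 8, 9, 10, 11})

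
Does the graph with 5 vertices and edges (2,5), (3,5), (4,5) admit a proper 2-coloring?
Yes. Partition: {1, 2, 3, 4}, {5}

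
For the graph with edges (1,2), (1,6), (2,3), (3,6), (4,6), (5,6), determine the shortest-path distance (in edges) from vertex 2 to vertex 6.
2 (path: 2 -> 3 -> 6, 2 edges)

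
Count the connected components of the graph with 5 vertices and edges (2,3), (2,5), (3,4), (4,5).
2 (components: {1}, {2, 3, 4, 5})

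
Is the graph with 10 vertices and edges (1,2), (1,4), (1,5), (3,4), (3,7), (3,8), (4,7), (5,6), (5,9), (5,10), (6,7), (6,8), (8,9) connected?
Yes (BFS from 1 visits [1, 2, 4, 5, 3, 7, 6, 9, 10, 8] — all 10 vertices reached)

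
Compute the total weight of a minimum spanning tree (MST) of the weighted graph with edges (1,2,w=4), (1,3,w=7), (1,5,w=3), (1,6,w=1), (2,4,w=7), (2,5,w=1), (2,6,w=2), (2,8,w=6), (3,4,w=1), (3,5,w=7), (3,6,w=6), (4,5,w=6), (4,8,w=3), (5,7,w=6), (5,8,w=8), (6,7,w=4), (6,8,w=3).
15 (MST edges: (1,6,w=1), (2,5,w=1), (2,6,w=2), (3,4,w=1), (4,8,w=3), (6,7,w=4), (6,8,w=3); sum of weights 1 + 1 + 2 + 1 + 3 + 4 + 3 = 15)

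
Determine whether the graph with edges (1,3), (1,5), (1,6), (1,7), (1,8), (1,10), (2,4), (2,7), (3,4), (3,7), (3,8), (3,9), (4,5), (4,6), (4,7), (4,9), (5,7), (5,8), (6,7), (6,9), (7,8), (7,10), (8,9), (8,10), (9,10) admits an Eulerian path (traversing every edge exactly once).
Yes (the graph is connected and exactly 2 vertices have odd degree: {3, 9}; any Eulerian path must start and end at those)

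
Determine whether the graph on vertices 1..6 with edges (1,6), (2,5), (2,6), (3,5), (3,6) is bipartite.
Yes. Partition: {1, 2, 3, 4}, {5, 6}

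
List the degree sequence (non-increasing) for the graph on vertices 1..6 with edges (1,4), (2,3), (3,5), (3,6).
[3, 1, 1, 1, 1, 1] (degrees: deg(1)=1, deg(2)=1, deg(3)=3, deg(4)=1, deg(5)=1, deg(6)=1)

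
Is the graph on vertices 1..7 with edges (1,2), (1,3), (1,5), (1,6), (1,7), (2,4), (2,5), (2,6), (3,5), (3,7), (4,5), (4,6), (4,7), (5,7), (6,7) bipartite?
No (odd cycle of length 3: 6 -> 1 -> 2 -> 6)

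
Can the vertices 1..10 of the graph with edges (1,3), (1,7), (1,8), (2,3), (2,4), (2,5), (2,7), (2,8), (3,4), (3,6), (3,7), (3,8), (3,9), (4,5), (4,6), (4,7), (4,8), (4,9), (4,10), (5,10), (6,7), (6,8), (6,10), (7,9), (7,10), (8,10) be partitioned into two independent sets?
No (odd cycle of length 3: 8 -> 1 -> 3 -> 8)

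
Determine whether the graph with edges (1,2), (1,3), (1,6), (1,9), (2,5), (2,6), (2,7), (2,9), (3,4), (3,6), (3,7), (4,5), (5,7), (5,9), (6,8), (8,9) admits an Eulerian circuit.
No (2 vertices have odd degree: {2, 7}; Eulerian circuit requires 0)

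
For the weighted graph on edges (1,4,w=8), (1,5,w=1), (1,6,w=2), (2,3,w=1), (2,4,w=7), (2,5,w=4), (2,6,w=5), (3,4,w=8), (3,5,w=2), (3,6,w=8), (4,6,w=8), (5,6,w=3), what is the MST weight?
13 (MST edges: (1,5,w=1), (1,6,w=2), (2,3,w=1), (2,4,w=7), (3,5,w=2); sum of weights 1 + 2 + 1 + 7 + 2 = 13)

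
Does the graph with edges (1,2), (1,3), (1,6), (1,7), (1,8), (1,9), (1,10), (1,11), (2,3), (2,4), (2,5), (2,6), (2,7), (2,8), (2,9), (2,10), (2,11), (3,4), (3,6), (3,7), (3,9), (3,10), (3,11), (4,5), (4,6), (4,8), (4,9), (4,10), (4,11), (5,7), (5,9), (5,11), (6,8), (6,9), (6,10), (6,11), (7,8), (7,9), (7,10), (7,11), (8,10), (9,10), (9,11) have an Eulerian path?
Yes (the graph is connected and exactly 2 vertices have odd degree: {5, 9}; any Eulerian path must start and end at those)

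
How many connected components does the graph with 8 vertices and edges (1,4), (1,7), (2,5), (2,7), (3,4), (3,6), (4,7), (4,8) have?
1 (components: {1, 2, 3, 4, 5, 6, 7, 8})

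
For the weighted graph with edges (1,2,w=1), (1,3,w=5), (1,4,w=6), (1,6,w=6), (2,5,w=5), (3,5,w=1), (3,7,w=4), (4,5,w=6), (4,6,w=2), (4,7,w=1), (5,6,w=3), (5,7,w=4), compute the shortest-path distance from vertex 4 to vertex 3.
5 (path: 4 -> 7 -> 3; weights 1 + 4 = 5)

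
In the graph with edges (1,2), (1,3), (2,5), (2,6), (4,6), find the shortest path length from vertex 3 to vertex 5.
3 (path: 3 -> 1 -> 2 -> 5, 3 edges)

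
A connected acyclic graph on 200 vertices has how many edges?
199 (A tree on V vertices has V - 1 edges, so 200 - 1 = 199)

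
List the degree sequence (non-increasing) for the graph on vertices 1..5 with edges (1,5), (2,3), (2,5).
[2, 2, 1, 1, 0] (degrees: deg(1)=1, deg(2)=2, deg(3)=1, deg(4)=0, deg(5)=2)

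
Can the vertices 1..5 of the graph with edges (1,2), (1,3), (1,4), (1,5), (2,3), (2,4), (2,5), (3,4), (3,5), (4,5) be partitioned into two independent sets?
No (odd cycle of length 3: 3 -> 1 -> 4 -> 3)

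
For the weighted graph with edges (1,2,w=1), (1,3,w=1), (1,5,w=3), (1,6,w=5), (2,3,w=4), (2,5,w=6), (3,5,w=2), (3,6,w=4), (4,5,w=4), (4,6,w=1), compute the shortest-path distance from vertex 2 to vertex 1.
1 (path: 2 -> 1; weights 1 = 1)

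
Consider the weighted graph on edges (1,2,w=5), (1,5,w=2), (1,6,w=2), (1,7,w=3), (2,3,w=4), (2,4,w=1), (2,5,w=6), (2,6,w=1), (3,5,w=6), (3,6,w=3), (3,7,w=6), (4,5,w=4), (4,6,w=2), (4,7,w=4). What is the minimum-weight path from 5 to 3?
6 (path: 5 -> 3; weights 6 = 6)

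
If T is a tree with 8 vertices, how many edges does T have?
7 (A tree on V vertices has V - 1 edges, so 8 - 1 = 7)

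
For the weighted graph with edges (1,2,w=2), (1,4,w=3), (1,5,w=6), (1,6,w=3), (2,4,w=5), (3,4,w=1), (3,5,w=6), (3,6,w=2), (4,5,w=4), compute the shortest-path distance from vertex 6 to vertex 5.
7 (path: 6 -> 3 -> 4 -> 5; weights 2 + 1 + 4 = 7)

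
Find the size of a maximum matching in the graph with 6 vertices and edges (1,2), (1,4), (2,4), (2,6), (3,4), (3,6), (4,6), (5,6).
3 (matching: (1,2), (3,4), (5,6); upper bound floor(n/2) = floor(6/2) = 3)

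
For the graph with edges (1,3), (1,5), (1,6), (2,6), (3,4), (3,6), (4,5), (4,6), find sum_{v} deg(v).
16 (handshake: sum of degrees = 2|E| = 2 x 8 = 16)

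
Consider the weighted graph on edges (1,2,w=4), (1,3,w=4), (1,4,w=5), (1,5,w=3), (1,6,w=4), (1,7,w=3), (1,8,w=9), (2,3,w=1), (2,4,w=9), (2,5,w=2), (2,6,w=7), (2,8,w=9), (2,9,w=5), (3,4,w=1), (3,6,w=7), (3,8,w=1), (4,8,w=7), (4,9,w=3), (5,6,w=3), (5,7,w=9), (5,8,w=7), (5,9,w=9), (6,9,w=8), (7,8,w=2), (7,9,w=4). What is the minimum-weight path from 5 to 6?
3 (path: 5 -> 6; weights 3 = 3)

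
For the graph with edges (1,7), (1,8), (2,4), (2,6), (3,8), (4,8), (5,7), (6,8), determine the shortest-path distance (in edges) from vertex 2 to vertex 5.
5 (path: 2 -> 4 -> 8 -> 1 -> 7 -> 5, 5 edges)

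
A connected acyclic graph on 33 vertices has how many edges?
32 (A tree on V vertices has V - 1 edges, so 33 - 1 = 32)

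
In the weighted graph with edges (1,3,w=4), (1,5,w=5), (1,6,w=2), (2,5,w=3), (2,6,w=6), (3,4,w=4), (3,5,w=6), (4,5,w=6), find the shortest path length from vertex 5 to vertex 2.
3 (path: 5 -> 2; weights 3 = 3)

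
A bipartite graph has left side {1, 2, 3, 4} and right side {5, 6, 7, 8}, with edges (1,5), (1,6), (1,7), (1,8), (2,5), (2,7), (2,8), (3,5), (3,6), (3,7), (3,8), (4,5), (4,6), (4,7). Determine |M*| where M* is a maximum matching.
4 (matching: (1,8), (2,7), (3,6), (4,5); upper bound min(|L|,|R|) = min(4,4) = 4)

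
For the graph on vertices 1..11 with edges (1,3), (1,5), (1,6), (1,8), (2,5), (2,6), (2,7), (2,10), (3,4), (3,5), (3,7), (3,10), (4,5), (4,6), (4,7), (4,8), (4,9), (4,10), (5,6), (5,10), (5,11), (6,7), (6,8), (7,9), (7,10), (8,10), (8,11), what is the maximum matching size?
5 (matching: (1,6), (2,5), (4,9), (7,10), (8,11); upper bound floor(n/2) = floor(11/2) = 5)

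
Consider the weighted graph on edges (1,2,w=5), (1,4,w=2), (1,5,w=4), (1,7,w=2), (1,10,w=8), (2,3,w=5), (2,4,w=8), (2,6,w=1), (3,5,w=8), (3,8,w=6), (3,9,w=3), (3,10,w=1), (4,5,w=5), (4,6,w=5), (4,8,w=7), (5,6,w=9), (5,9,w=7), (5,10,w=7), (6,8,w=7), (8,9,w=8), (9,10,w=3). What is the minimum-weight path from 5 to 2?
9 (path: 5 -> 1 -> 2; weights 4 + 5 = 9)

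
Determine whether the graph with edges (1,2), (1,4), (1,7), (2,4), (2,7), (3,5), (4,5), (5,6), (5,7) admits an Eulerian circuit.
No (6 vertices have odd degree: {1, 2, 3, 4, 6, 7}; Eulerian circuit requires 0)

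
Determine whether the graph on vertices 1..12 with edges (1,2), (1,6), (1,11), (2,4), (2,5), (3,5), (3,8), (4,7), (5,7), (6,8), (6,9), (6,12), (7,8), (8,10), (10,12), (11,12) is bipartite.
Yes. Partition: {1, 4, 5, 8, 9, 12}, {2, 3, 6, 7, 10, 11}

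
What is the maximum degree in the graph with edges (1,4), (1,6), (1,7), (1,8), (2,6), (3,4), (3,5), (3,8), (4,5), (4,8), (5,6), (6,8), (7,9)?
4 (attained at vertices 1, 4, 6, 8)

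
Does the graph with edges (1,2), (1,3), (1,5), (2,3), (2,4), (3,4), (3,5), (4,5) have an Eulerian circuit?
No (4 vertices have odd degree: {1, 2, 4, 5}; Eulerian circuit requires 0)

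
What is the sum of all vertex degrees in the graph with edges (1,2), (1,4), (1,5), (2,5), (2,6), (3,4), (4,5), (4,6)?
16 (handshake: sum of degrees = 2|E| = 2 x 8 = 16)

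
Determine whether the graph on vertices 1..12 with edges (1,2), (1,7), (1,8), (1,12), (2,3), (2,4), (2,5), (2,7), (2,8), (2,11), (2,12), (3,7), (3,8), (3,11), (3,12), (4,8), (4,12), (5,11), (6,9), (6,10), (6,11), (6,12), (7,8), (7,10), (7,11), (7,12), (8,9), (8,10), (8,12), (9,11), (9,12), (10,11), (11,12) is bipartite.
No (odd cycle of length 3: 12 -> 1 -> 2 -> 12)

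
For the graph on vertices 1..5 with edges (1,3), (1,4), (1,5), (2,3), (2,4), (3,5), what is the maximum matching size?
2 (matching: (1,5), (2,4); upper bound floor(n/2) = floor(5/2) = 2)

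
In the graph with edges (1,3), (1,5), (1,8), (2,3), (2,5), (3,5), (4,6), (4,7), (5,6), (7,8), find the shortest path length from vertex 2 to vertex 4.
3 (path: 2 -> 5 -> 6 -> 4, 3 edges)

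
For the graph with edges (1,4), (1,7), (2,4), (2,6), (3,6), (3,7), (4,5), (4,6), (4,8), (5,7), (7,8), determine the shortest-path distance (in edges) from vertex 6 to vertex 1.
2 (path: 6 -> 4 -> 1, 2 edges)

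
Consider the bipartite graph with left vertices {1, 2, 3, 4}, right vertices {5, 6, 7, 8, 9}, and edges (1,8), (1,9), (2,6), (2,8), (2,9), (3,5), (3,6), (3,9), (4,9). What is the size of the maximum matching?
4 (matching: (1,8), (2,6), (3,5), (4,9); upper bound min(|L|,|R|) = min(4,5) = 4)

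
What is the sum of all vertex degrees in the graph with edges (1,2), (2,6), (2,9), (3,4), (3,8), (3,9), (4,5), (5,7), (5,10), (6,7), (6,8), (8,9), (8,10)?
26 (handshake: sum of degrees = 2|E| = 2 x 13 = 26)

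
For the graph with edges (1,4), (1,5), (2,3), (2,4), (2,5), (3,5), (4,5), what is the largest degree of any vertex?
4 (attained at vertex 5)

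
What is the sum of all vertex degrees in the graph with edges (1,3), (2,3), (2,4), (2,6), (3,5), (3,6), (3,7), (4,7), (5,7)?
18 (handshake: sum of degrees = 2|E| = 2 x 9 = 18)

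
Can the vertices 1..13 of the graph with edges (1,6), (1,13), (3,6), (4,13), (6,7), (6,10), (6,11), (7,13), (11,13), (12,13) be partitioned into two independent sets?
Yes. Partition: {1, 2, 3, 4, 5, 7, 8, 9, 10, 11, 12}, {6, 13}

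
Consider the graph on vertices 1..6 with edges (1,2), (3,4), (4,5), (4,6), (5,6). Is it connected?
No, it has 2 components: {1, 2}, {3, 4, 5, 6}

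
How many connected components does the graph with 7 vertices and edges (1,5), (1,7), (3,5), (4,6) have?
3 (components: {1, 3, 5, 7}, {2}, {4, 6})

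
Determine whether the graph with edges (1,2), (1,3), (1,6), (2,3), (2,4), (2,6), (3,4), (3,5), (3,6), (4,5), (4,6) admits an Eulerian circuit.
No (2 vertices have odd degree: {1, 3}; Eulerian circuit requires 0)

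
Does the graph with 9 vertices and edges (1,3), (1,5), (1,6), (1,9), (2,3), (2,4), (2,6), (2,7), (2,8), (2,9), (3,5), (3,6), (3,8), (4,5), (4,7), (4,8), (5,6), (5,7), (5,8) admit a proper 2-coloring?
No (odd cycle of length 3: 3 -> 1 -> 5 -> 3)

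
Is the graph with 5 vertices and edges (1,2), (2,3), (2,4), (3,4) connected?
No, it has 2 components: {1, 2, 3, 4}, {5}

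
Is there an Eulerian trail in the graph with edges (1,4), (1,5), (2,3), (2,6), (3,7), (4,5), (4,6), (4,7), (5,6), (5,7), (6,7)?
Yes — and in fact it has an Eulerian circuit (the graph is connected and all 7 vertices have even degree)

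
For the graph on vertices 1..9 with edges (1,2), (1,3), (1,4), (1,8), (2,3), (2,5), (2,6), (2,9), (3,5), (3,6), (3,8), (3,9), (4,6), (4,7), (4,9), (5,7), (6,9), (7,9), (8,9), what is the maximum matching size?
4 (matching: (1,8), (2,5), (4,7), (6,9); upper bound floor(n/2) = floor(9/2) = 4)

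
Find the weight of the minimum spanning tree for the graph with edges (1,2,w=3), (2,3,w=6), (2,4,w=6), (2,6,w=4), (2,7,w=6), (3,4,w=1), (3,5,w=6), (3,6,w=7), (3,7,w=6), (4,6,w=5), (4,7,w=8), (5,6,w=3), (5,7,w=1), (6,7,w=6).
17 (MST edges: (1,2,w=3), (2,6,w=4), (3,4,w=1), (4,6,w=5), (5,6,w=3), (5,7,w=1); sum of weights 3 + 4 + 1 + 5 + 3 + 1 = 17)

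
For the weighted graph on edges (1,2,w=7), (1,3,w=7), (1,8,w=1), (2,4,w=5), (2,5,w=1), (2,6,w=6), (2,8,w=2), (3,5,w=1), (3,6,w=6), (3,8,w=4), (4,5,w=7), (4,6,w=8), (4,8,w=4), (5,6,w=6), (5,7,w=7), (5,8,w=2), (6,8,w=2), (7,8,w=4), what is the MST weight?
15 (MST edges: (1,8,w=1), (2,5,w=1), (2,8,w=2), (3,5,w=1), (4,8,w=4), (6,8,w=2), (7,8,w=4); sum of weights 1 + 1 + 2 + 1 + 4 + 2 + 4 = 15)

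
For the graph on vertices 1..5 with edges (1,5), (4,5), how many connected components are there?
3 (components: {1, 4, 5}, {2}, {3})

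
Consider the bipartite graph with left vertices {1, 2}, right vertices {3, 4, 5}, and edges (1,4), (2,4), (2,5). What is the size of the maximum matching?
2 (matching: (1,4), (2,5); upper bound min(|L|,|R|) = min(2,3) = 2)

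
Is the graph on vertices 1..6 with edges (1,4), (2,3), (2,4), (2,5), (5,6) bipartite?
Yes. Partition: {1, 2, 6}, {3, 4, 5}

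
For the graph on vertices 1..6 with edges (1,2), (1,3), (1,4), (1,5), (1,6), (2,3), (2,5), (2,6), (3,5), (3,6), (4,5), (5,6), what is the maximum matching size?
3 (matching: (1,4), (2,3), (5,6); upper bound floor(n/2) = floor(6/2) = 3)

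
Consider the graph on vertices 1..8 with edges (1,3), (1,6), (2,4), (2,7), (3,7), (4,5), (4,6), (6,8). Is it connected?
Yes (BFS from 1 visits [1, 3, 6, 7, 4, 8, 2, 5] — all 8 vertices reached)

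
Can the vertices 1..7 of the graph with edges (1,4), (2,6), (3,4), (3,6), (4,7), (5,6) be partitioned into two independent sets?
Yes. Partition: {1, 2, 3, 5, 7}, {4, 6}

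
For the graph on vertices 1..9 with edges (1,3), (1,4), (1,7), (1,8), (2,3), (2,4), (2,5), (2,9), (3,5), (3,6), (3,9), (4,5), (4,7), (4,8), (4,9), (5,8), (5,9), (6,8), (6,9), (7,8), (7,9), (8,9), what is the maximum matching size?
4 (matching: (1,7), (3,6), (4,9), (5,8); upper bound floor(n/2) = floor(9/2) = 4)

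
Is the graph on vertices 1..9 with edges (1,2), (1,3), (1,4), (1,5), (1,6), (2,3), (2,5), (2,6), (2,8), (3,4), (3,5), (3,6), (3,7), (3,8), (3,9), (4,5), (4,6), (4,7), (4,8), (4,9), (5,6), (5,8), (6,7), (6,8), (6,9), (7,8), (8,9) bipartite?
No (odd cycle of length 3: 4 -> 1 -> 6 -> 4)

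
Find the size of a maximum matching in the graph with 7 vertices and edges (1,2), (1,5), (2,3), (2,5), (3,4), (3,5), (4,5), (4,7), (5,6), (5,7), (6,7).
3 (matching: (1,5), (3,4), (6,7); upper bound floor(n/2) = floor(7/2) = 3)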